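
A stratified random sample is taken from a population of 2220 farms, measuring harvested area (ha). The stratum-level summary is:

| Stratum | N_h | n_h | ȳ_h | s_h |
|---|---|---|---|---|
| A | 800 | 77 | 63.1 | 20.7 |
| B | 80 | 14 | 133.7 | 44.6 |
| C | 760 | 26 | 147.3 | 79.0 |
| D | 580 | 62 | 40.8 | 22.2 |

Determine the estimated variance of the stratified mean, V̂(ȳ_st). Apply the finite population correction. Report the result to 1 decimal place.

V̂(ȳ_st) ≈ 28.5

V̂(ȳ_st) = Σ W_h² (1 − n_h/N_h) s_h²/n_h, with W_h = N_h/N and N = 2220:
  stratum A: (800/2220)²·(1 − 77/800)·20.7²/77 = 0.653089
  stratum B: (80/2220)²·(1 − 14/80)·44.6²/14 = 0.152219
  stratum C: (760/2220)²·(1 − 26/760)·79.0²/26 = 27.1697
  stratum D: (580/2220)²·(1 − 62/580)·22.2²/62 = 0.484581
V̂(ȳ_st) = 28.4596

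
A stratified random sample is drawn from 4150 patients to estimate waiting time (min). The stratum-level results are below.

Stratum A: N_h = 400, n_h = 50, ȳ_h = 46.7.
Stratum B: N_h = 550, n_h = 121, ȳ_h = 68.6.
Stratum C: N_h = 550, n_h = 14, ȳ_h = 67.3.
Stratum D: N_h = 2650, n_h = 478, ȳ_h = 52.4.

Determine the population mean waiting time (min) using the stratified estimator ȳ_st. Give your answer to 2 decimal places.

N = Σ N_h = 4150. Stratum weights W_h = N_h/N.
ȳ_st = (400·46.7 + 550·68.6 + 550·67.3 + 2650·52.4) / 4150 = 55.9723

ȳ_st ≈ 55.97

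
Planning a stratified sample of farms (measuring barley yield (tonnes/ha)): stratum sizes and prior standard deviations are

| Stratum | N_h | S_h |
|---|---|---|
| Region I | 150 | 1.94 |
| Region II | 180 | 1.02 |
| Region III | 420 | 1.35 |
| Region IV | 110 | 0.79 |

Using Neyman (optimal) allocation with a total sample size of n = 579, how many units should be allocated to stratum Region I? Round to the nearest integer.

149

Neyman allocation: n_h = n · N_h S_h / Σ N_i S_i, with n = 579.
  stratum Region I: N_h·S_h = 150·1.94 = 291.00
  stratum Region II: N_h·S_h = 180·1.02 = 183.60
  stratum Region III: N_h·S_h = 420·1.35 = 567.00
  stratum Region IV: N_h·S_h = 110·0.79 = 86.90
Σ N_h S_h = 1128.50
n for stratum Region I = 579·291.00/1128.50 = 149.304 → 149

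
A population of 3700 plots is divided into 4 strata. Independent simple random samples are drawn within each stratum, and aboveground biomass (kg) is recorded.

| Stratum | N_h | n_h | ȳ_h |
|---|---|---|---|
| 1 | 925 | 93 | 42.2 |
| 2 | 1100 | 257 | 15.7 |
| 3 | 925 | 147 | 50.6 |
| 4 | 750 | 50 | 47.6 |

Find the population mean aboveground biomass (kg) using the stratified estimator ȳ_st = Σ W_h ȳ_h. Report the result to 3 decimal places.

N = Σ N_h = 3700. Stratum weights W_h = N_h/N.
ȳ_st = (925·42.2 + 1100·15.7 + 925·50.6 + 750·47.6) / 3700 = 37.51622

ȳ_st ≈ 37.516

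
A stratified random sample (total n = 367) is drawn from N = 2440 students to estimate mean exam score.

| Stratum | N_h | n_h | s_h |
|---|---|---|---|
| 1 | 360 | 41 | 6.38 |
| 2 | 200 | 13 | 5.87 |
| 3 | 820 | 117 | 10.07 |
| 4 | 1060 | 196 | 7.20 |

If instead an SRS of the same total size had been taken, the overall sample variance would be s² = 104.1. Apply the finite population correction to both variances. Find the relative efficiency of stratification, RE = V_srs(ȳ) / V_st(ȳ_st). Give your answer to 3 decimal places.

V̂(ȳ_st) = Σ W_h² (1 − n_h/N_h) s_h²/n_h, with W_h = N_h/N and N = 2440:
  stratum 1: (360/2440)²·(1 − 41/360)·6.38²/41 = 0.0191501
  stratum 2: (200/2440)²·(1 − 13/200)·5.87²/13 = 0.0166504
  stratum 3: (820/2440)²·(1 − 117/820)·10.07²/117 = 0.0839194
  stratum 4: (1060/2440)²·(1 − 196/1060)·7.20²/196 = 0.0406864
V_st = 0.160406
V_srs = (1 − 367/2440)·104.1/367 = 0.240987
Relative efficiency = V_srs / V_st = 0.240987/0.160406 = 1.5024

RE ≈ 1.502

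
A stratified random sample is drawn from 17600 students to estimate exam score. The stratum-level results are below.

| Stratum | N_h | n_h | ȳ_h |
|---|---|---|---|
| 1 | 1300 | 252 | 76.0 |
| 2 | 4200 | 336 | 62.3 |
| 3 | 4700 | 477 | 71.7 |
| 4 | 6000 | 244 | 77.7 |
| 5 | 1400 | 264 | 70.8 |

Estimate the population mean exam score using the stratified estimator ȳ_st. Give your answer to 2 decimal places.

ȳ_st ≈ 71.75

N = Σ N_h = 17600. Stratum weights W_h = N_h/N.
ȳ_st = (1300·76.0 + 4200·62.3 + 4700·71.7 + 6000·77.7 + 1400·70.8) / 17600 = 71.7483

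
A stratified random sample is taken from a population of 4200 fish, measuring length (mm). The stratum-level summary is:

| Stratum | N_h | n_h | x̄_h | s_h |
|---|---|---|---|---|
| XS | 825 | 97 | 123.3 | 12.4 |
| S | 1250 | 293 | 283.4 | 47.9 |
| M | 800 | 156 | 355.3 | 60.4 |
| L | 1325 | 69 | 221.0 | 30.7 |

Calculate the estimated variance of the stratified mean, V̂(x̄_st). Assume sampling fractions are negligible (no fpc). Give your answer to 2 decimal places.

V̂(x̄_st) = Σ W_h² s_h²/n_h, with W_h = N_h/N and N = 4200:
  stratum XS: (825/4200)²·12.4²/97 = 0.0611619
  stratum S: (1250/4200)²·47.9²/293 = 0.693625
  stratum M: (800/4200)²·60.4²/156 = 0.848459
  stratum L: (1325/4200)²·30.7²/69 = 1.35944
V̂(x̄_st) = 2.96269

V̂(x̄_st) ≈ 2.96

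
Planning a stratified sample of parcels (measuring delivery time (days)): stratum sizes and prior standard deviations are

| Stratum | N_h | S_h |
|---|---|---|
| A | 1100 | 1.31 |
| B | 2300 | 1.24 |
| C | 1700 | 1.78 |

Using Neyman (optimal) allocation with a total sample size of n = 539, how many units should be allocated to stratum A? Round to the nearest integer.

Neyman allocation: n_h = n · N_h S_h / Σ N_i S_i, with n = 539.
  stratum A: N_h·S_h = 1100·1.31 = 1441.00
  stratum B: N_h·S_h = 2300·1.24 = 2852.00
  stratum C: N_h·S_h = 1700·1.78 = 3026.00
Σ N_h S_h = 7319.00
n for stratum A = 539·1441.00/7319.00 = 106.121 → 106

106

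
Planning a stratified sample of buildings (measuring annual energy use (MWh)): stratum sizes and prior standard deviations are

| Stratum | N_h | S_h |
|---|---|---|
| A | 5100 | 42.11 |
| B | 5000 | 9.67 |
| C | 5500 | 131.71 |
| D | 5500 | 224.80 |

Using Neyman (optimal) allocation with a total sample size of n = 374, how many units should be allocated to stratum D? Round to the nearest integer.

208

Neyman allocation: n_h = n · N_h S_h / Σ N_i S_i, with n = 374.
  stratum A: N_h·S_h = 5100·42.11 = 214761.00
  stratum B: N_h·S_h = 5000·9.67 = 48350.00
  stratum C: N_h·S_h = 5500·131.71 = 724405.00
  stratum D: N_h·S_h = 5500·224.80 = 1236400.00
Σ N_h S_h = 2223916.00
n for stratum D = 374·1236400.00/2223916.00 = 207.928 → 208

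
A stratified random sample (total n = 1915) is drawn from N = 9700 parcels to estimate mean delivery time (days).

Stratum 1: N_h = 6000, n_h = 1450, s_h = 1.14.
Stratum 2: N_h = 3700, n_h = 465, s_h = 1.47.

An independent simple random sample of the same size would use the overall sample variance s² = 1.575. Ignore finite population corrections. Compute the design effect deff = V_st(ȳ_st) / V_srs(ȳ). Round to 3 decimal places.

deff ≈ 1.239

V̂(ȳ_st) = Σ W_h² s_h²/n_h, with W_h = N_h/N and N = 9700:
  stratum 1: (6000/9700)²·1.14²/1450 = 0.000342926
  stratum 2: (3700/9700)²·1.47²/465 = 0.000676148
V_st = 0.00101907
V_srs = s²/n = 1.575/1915 = 0.000822454
deff = V_st / V_srs = 0.00101907/0.000822454 = 1.2391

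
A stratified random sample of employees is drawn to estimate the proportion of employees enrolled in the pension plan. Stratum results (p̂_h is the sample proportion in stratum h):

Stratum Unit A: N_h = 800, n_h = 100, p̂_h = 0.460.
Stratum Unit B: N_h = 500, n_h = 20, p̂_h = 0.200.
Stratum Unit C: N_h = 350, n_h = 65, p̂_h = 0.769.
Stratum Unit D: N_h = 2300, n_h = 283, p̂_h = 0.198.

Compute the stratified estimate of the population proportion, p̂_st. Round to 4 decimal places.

p̂_st ≈ 0.3019

N = 3950; stratum weights W_h = N_h/N.
p̂_st = Σ W_h p̂_h = (800·0.460 + 500·0.200 + 350·0.769 + 2300·0.198)/3950 = 0.30191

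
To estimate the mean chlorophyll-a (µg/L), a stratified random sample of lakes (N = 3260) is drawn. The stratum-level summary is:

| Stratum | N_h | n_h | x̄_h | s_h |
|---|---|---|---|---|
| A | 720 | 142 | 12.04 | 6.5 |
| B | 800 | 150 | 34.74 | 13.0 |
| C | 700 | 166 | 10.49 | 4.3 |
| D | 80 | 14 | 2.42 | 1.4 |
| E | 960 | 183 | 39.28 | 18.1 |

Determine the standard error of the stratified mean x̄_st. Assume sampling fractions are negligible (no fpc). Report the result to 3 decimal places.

SE(x̄_st) ≈ 0.493

V̂(x̄_st) = Σ W_h² s_h²/n_h, with W_h = N_h/N and N = 3260:
  stratum A: (720/3260)²·6.5²/142 = 0.0145134
  stratum B: (800/3260)²·13.0²/150 = 0.0678485
  stratum C: (700/3260)²·4.3²/166 = 0.00513558
  stratum D: (80/3260)²·1.4²/14 = 8.43088e-05
  stratum E: (960/3260)²·18.1²/183 = 0.155243
V̂(x̄_st) = 0.242825
SE(x̄_st) = √0.242825 = 0.492773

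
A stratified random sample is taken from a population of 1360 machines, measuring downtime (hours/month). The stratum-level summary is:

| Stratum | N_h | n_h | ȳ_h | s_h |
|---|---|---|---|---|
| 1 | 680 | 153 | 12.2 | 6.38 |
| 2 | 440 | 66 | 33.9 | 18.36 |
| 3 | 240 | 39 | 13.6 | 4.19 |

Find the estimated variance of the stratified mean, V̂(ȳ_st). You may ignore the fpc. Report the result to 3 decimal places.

V̂(ȳ_st) ≈ 0.615

V̂(ȳ_st) = Σ W_h² s_h²/n_h, with W_h = N_h/N and N = 1360:
  stratum 1: (680/1360)²·6.38²/153 = 0.0665105
  stratum 2: (440/1360)²·18.36²/66 = 0.5346
  stratum 3: (240/1360)²·4.19²/39 = 0.0140187
V̂(ȳ_st) = 0.615129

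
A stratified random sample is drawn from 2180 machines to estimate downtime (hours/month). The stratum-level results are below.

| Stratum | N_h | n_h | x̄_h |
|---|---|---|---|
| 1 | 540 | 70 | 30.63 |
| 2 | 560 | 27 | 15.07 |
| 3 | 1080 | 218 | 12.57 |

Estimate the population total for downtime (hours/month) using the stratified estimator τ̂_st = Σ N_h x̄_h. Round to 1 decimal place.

τ̂_st ≈ 38555.0

τ̂_st = Σ N_h x̄_h = 540·30.63 + 560·15.07 + 1080·12.57 = 38555.0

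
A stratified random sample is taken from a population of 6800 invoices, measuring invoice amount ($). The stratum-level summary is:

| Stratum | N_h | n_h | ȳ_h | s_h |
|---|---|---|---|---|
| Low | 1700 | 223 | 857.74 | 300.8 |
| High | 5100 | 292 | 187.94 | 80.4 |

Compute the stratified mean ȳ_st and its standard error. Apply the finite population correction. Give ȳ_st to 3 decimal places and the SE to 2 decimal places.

ȳ_st = Σ W_h ȳ_h = (1700·857.74 + 5100·187.94)/6800 = 355.39000
V̂(ȳ_st) = Σ W_h² (1 − n_h/N_h) s_h²/n_h, with W_h = N_h/N and N = 6800:
  stratum Low: (1700/6800)²·(1 − 223/1700)·300.8²/223 = 22.0324
  stratum High: (5100/6800)²·(1 − 292/5100)·80.4²/292 = 11.7394
V̂(ȳ_st) = 33.7718
SE(ȳ_st) = √33.7718 = 5.81135

ȳ_st ≈ 355.390, SE ≈ 5.81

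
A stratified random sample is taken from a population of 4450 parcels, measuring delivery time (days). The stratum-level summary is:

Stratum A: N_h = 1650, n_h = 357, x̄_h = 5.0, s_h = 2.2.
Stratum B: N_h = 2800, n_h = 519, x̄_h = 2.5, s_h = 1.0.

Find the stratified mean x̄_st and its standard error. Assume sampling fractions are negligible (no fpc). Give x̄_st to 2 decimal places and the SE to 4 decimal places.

x̄_st ≈ 3.43, SE ≈ 0.0513

x̄_st = Σ W_h x̄_h = (1650·5.0 + 2800·2.5)/4450 = 3.42697
V̂(x̄_st) = Σ W_h² s_h²/n_h, with W_h = N_h/N and N = 4450:
  stratum A: (1650/4450)²·2.2²/357 = 0.00186391
  stratum B: (2800/4450)²·1.0²/519 = 0.000762832
V̂(x̄_st) = 0.00262674
SE(x̄_st) = √0.00262674 = 0.0512518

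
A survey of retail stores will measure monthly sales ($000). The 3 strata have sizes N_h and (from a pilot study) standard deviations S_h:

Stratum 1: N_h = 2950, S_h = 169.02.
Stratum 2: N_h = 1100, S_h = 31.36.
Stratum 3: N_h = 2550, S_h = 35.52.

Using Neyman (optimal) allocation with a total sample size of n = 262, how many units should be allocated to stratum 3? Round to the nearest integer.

Neyman allocation: n_h = n · N_h S_h / Σ N_i S_i, with n = 262.
  stratum 1: N_h·S_h = 2950·169.02 = 498609.00
  stratum 2: N_h·S_h = 1100·31.36 = 34496.00
  stratum 3: N_h·S_h = 2550·35.52 = 90576.00
Σ N_h S_h = 623681.00
n for stratum 3 = 262·90576.00/623681.00 = 38.050 → 38

38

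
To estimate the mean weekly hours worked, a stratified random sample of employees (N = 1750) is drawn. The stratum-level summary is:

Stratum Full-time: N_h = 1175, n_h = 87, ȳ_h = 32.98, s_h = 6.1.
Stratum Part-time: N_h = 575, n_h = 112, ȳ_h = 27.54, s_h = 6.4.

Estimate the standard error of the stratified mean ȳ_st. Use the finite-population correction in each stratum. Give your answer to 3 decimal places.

SE(ȳ_st) ≈ 0.459

V̂(ȳ_st) = Σ W_h² (1 − n_h/N_h) s_h²/n_h, with W_h = N_h/N and N = 1750:
  stratum Full-time: (1175/1750)²·(1 − 87/1175)·6.1²/87 = 0.178538
  stratum Part-time: (575/1750)²·(1 − 112/575)·6.4²/112 = 0.0317918
V̂(ȳ_st) = 0.21033
SE(ȳ_st) = √0.21033 = 0.458617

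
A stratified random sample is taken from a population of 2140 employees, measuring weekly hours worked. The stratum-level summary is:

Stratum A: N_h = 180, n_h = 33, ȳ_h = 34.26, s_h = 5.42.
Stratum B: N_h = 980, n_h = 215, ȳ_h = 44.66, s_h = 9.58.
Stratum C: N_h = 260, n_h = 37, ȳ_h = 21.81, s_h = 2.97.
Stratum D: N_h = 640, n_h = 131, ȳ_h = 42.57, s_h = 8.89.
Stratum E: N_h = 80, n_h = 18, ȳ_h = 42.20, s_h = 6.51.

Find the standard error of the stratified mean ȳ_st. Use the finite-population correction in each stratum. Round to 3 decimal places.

SE(ȳ_st) ≈ 0.351

V̂(ȳ_st) = Σ W_h² (1 − n_h/N_h) s_h²/n_h, with W_h = N_h/N and N = 2140:
  stratum A: (180/2140)²·(1 − 33/180)·5.42²/33 = 0.00514336
  stratum B: (980/2140)²·(1 − 215/980)·9.58²/215 = 0.0698799
  stratum C: (260/2140)²·(1 − 37/260)·2.97²/37 = 0.0030183
  stratum D: (640/2140)²·(1 − 131/640)·8.89²/131 = 0.0429143
  stratum E: (80/2140)²·(1 − 18/80)·6.51²/18 = 0.00255002
V̂(ȳ_st) = 0.123506
SE(ȳ_st) = √0.123506 = 0.351434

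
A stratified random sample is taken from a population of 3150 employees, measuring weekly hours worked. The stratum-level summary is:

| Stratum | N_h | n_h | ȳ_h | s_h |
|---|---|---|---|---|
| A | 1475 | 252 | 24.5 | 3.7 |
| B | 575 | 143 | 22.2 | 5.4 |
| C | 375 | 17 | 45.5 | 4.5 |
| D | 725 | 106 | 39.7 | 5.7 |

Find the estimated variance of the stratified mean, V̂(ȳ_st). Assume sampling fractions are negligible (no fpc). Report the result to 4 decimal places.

V̂(ȳ_st) = Σ W_h² s_h²/n_h, with W_h = N_h/N and N = 3150:
  stratum A: (1475/3150)²·3.7²/252 = 0.0119115
  stratum B: (575/3150)²·5.4²/143 = 0.00679463
  stratum C: (375/3150)²·4.5²/17 = 0.0168818
  stratum D: (725/3150)²·5.7²/106 = 0.0162367
V̂(ȳ_st) = 0.0518246

V̂(ȳ_st) ≈ 0.0518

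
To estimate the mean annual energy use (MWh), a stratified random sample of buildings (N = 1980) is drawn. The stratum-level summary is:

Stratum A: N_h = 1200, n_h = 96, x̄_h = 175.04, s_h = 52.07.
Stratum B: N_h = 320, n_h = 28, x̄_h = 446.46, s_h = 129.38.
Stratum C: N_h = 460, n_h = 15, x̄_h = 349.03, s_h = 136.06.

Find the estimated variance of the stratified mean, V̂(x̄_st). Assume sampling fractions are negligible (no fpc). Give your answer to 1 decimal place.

V̂(x̄_st) = Σ W_h² s_h²/n_h, with W_h = N_h/N and N = 1980:
  stratum A: (1200/1980)²·52.07²/96 = 10.3738
  stratum B: (320/1980)²·129.38²/28 = 15.6151
  stratum C: (460/1980)²·136.06²/15 = 66.6124
V̂(x̄_st) = 92.6013

V̂(x̄_st) ≈ 92.6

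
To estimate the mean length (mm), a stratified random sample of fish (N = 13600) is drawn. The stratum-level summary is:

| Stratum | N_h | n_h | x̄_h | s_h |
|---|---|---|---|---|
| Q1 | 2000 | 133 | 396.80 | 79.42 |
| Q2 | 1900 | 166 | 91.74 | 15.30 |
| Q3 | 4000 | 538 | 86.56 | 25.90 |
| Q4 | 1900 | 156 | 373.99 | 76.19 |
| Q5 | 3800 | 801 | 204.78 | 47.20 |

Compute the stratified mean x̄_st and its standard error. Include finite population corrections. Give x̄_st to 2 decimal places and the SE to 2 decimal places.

x̄_st ≈ 206.09, SE ≈ 1.38

x̄_st = Σ W_h x̄_h = (2000·396.80 + 1900·91.74 + 4000·86.56 + 1900·373.99 + 3800·204.78)/13600 = 206.09493
V̂(x̄_st) = Σ W_h² (1 − n_h/N_h) s_h²/n_h, with W_h = N_h/N and N = 13600:
  stratum Q1: (2000/13600)²·(1 − 133/2000)·79.42²/133 = 0.957425
  stratum Q2: (1900/13600)²·(1 − 166/1900)·15.30²/166 = 0.0251188
  stratum Q3: (4000/13600)²·(1 − 538/4000)·25.90²/538 = 0.0933526
  stratum Q4: (1900/13600)²·(1 − 156/1900)·76.19²/156 = 0.666643
  stratum Q5: (3800/13600)²·(1 − 801/3800)·47.20²/801 = 0.17137
V̂(x̄_st) = 1.91391
SE(x̄_st) = √1.91391 = 1.38344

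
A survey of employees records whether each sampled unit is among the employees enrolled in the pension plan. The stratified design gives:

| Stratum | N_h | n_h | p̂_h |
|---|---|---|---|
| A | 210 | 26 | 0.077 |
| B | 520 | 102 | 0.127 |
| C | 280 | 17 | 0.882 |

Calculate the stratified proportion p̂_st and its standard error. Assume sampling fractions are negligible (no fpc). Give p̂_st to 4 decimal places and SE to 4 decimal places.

N = 1010; stratum weights W_h = N_h/N.
p̂_st = Σ W_h p̂_h = (210·0.077 + 520·0.127 + 280·0.882)/1010 = 0.32591
V̂(p̂_st) = Σ W_h² p̂_h(1−p̂_h)/(n_h−1):
  stratum A: (210/1010)²·0.077·0.923/25 = 0.000122899
  stratum B: (520/1010)²·0.127·0.873/101 = 0.000290978
  stratum C: (280/1010)²·0.882·0.118/16 = 0.000499924
V̂(p̂_st) = 0.000913801; SE = √V̂ = 0.0302291

p̂_st ≈ 0.3259, SE ≈ 0.0302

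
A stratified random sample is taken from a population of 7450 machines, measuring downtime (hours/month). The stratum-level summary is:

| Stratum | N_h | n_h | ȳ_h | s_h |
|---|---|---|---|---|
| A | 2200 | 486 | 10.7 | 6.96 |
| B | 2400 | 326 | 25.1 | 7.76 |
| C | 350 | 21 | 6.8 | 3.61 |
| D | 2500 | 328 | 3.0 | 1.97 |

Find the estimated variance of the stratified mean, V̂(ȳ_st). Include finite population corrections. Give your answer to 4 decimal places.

V̂(ȳ_st) ≈ 0.0258

V̂(ȳ_st) = Σ W_h² (1 − n_h/N_h) s_h²/n_h, with W_h = N_h/N and N = 7450:
  stratum A: (2200/7450)²·(1 − 486/2200)·6.96²/486 = 0.00677179
  stratum B: (2400/7450)²·(1 − 326/2400)·7.76²/326 = 0.0165658
  stratum C: (350/7450)²·(1 − 21/350)·3.61²/21 = 0.0012875
  stratum D: (2500/7450)²·(1 − 328/2500)·1.97²/328 = 0.00115757
V̂(ȳ_st) = 0.0257827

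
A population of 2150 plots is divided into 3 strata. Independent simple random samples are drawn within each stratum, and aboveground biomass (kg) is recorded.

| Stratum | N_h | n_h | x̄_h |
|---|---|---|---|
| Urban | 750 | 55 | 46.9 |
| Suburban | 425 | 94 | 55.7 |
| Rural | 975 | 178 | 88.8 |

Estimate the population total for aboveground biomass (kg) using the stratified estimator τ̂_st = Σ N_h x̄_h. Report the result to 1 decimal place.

τ̂_st = Σ N_h x̄_h = 750·46.9 + 425·55.7 + 975·88.8 = 145427.5

τ̂_st ≈ 145427.5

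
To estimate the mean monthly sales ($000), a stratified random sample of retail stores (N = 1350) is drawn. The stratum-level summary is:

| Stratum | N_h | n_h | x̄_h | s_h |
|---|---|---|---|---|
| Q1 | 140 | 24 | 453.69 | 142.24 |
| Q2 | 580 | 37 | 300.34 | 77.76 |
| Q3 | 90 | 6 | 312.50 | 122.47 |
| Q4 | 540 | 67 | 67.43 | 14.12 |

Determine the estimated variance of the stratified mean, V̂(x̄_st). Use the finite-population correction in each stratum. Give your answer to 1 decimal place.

V̂(x̄_st) ≈ 46.5

V̂(x̄_st) = Σ W_h² (1 − n_h/N_h) s_h²/n_h, with W_h = N_h/N and N = 1350:
  stratum Q1: (140/1350)²·(1 − 24/140)·142.24²/24 = 7.51192
  stratum Q2: (580/1350)²·(1 − 37/580)·77.76²/37 = 28.2404
  stratum Q3: (90/1350)²·(1 − 6/90)·122.47²/6 = 10.3696
  stratum Q4: (540/1350)²·(1 − 67/540)·14.12²/67 = 0.417044
V̂(x̄_st) = 46.539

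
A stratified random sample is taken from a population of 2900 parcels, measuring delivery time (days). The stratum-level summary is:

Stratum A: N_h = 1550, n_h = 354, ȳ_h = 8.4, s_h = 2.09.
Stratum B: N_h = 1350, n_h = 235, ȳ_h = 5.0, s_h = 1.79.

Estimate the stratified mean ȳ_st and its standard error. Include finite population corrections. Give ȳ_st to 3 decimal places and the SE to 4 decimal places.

ȳ_st = Σ W_h ȳ_h = (1550·8.4 + 1350·5.0)/2900 = 6.81724
V̂(ȳ_st) = Σ W_h² (1 − n_h/N_h) s_h²/n_h, with W_h = N_h/N and N = 2900:
  stratum A: (1550/2900)²·(1 − 354/1550)·2.09²/354 = 0.00271992
  stratum B: (1350/2900)²·(1 − 235/1350)·1.79²/235 = 0.00244034
V̂(ȳ_st) = 0.00516026
SE(ȳ_st) = √0.00516026 = 0.071835

ȳ_st ≈ 6.817, SE ≈ 0.0718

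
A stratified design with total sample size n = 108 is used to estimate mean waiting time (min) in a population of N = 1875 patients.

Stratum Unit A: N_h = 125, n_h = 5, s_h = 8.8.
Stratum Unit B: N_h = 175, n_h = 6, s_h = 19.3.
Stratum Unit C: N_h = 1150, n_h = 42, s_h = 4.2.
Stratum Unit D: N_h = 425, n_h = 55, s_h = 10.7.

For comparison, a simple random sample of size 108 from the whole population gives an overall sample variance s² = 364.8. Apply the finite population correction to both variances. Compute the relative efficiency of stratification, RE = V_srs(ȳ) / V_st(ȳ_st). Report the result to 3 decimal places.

V̂(ȳ_st) = Σ W_h² (1 − n_h/N_h) s_h²/n_h, with W_h = N_h/N and N = 1875:
  stratum Unit A: (125/1875)²·(1 − 5/125)·8.8²/5 = 0.0660821
  stratum Unit B: (175/1875)²·(1 − 6/175)·19.3²/6 = 0.522259
  stratum Unit C: (1150/1875)²·(1 − 42/1150)·4.2²/42 = 0.152224
  stratum Unit D: (425/1875)²·(1 − 55/425)·10.7²/55 = 0.0931093
V_st = 0.833674
V_srs = (1 − 108/1875)·364.8/108 = 3.18322
Relative efficiency = V_srs / V_st = 3.18322/0.833674 = 3.8183

RE ≈ 3.818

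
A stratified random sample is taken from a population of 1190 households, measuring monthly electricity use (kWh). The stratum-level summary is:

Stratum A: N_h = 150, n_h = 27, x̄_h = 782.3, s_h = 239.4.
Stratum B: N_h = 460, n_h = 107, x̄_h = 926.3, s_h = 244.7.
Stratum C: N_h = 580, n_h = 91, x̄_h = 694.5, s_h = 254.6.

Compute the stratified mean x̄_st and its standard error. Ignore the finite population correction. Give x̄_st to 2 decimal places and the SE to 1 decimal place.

x̄_st = Σ W_h x̄_h = (150·782.3 + 460·926.3 + 580·694.5)/1190 = 795.17059
V̂(x̄_st) = Σ W_h² s_h²/n_h, with W_h = N_h/N and N = 1190:
  stratum A: (150/1190)²·239.4²/27 = 33.7266
  stratum B: (460/1190)²·244.7²/107 = 83.6192
  stratum C: (580/1190)²·254.6²/91 = 169.214
V̂(x̄_st) = 286.56
SE(x̄_st) = √286.56 = 16.9281

x̄_st ≈ 795.17, SE ≈ 16.9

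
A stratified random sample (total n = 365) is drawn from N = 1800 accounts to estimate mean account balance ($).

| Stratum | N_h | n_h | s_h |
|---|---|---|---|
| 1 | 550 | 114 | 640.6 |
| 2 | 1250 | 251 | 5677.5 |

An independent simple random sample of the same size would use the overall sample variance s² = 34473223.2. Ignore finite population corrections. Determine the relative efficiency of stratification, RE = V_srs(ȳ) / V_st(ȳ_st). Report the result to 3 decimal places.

RE ≈ 1.517

V̂(ȳ_st) = Σ W_h² s_h²/n_h, with W_h = N_h/N and N = 1800:
  stratum 1: (550/1800)²·640.6²/114 = 336.085
  stratum 2: (1250/1800)²·5677.5²/251 = 61932.1
V_st = 62268.2
V_srs = s²/n = 34473223.2/365 = 94447.2
Relative efficiency = V_srs / V_st = 94447.2/62268.2 = 1.5168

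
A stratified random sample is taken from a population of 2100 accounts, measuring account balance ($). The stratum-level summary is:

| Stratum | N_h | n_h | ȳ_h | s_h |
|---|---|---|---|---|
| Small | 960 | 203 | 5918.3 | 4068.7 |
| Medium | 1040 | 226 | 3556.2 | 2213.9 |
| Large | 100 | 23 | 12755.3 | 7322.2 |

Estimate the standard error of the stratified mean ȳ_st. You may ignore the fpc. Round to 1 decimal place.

SE(ȳ_st) ≈ 166.3

V̂(ȳ_st) = Σ W_h² s_h²/n_h, with W_h = N_h/N and N = 2100:
  stratum Small: (960/2100)²·4068.7²/203 = 17041.9
  stratum Medium: (1040/2100)²·2213.9²/226 = 5319.07
  stratum Large: (100/2100)²·7322.2²/23 = 5285.87
V̂(ȳ_st) = 27646.9
SE(ȳ_st) = √27646.9 = 166.274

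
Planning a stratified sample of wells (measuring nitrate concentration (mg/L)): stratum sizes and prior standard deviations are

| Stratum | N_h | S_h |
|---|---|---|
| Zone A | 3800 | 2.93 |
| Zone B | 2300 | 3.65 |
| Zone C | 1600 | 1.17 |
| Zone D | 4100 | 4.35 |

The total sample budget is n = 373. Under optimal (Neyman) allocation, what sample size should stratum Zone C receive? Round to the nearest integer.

Neyman allocation: n_h = n · N_h S_h / Σ N_i S_i, with n = 373.
  stratum Zone A: N_h·S_h = 3800·2.93 = 11134.00
  stratum Zone B: N_h·S_h = 2300·3.65 = 8395.00
  stratum Zone C: N_h·S_h = 1600·1.17 = 1872.00
  stratum Zone D: N_h·S_h = 4100·4.35 = 17835.00
Σ N_h S_h = 39236.00
n for stratum Zone C = 373·1872.00/39236.00 = 17.796 → 18

18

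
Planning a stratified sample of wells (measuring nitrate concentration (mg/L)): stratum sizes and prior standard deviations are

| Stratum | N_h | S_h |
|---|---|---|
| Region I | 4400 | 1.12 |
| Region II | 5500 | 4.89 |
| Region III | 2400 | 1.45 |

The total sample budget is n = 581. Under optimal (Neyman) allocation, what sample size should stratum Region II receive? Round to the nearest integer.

443

Neyman allocation: n_h = n · N_h S_h / Σ N_i S_i, with n = 581.
  stratum Region I: N_h·S_h = 4400·1.12 = 4928.00
  stratum Region II: N_h·S_h = 5500·4.89 = 26895.00
  stratum Region III: N_h·S_h = 2400·1.45 = 3480.00
Σ N_h S_h = 35303.00
n for stratum Region II = 581·26895.00/35303.00 = 442.625 → 443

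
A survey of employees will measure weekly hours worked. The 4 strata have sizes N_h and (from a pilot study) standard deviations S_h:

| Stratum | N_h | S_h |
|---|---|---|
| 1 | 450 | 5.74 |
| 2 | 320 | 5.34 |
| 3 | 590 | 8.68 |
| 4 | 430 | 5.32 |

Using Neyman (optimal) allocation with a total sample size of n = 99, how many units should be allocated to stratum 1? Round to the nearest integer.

22

Neyman allocation: n_h = n · N_h S_h / Σ N_i S_i, with n = 99.
  stratum 1: N_h·S_h = 450·5.74 = 2583.00
  stratum 2: N_h·S_h = 320·5.34 = 1708.80
  stratum 3: N_h·S_h = 590·8.68 = 5121.20
  stratum 4: N_h·S_h = 430·5.32 = 2287.60
Σ N_h S_h = 11700.60
n for stratum 1 = 99·2583.00/11700.60 = 21.855 → 22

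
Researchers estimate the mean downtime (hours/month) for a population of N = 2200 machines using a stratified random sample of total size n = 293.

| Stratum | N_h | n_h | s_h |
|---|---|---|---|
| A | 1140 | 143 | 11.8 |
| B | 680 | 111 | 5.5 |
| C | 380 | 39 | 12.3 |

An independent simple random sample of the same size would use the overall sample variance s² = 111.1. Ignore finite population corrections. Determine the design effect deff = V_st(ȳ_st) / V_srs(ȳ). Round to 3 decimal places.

deff ≈ 1.063

V̂(ȳ_st) = Σ W_h² s_h²/n_h, with W_h = N_h/N and N = 2200:
  stratum A: (1140/2200)²·11.8²/143 = 0.261452
  stratum B: (680/2200)²·5.5²/111 = 0.026036
  stratum C: (380/2200)²·12.3²/39 = 0.115736
V_st = 0.403224
V_srs = s²/n = 111.1/293 = 0.379181
deff = V_st / V_srs = 0.403224/0.379181 = 1.0634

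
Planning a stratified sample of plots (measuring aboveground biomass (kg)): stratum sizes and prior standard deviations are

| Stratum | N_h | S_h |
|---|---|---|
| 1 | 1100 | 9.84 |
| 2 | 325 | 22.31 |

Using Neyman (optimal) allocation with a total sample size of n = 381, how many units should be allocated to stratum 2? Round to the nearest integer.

Neyman allocation: n_h = n · N_h S_h / Σ N_i S_i, with n = 381.
  stratum 1: N_h·S_h = 1100·9.84 = 10824.00
  stratum 2: N_h·S_h = 325·22.31 = 7250.75
Σ N_h S_h = 18074.75
n for stratum 2 = 381·7250.75/18074.75 = 152.839 → 153

153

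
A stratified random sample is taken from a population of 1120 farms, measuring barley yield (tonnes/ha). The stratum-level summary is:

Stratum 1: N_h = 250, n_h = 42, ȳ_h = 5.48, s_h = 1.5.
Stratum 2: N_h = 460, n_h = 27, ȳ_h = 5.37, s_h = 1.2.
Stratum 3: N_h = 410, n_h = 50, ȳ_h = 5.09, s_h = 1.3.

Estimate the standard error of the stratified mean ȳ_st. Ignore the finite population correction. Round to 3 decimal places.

V̂(ȳ_st) = Σ W_h² s_h²/n_h, with W_h = N_h/N and N = 1120:
  stratum 1: (250/1120)²·1.5²/42 = 0.00266918
  stratum 2: (460/1120)²·1.2²/27 = 0.0089966
  stratum 3: (410/1120)²·1.3²/50 = 0.00452948
V̂(ȳ_st) = 0.0161953
SE(ȳ_st) = √0.0161953 = 0.127261

SE(ȳ_st) ≈ 0.127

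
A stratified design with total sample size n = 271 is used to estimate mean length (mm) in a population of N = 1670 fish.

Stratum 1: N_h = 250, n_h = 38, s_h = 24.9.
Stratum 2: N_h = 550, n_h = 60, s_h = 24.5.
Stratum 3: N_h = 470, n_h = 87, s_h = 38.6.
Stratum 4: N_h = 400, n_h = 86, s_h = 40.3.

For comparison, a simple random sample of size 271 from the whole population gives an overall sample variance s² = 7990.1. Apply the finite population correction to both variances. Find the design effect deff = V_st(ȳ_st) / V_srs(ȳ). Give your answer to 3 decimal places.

V̂(ȳ_st) = Σ W_h² (1 − n_h/N_h) s_h²/n_h, with W_h = N_h/N and N = 1670:
  stratum 1: (250/1670)²·(1 − 38/250)·24.9²/38 = 0.310069
  stratum 2: (550/1670)²·(1 − 60/550)·24.5²/60 = 0.966733
  stratum 3: (470/1670)²·(1 − 87/470)·38.6²/87 = 1.1054
  stratum 4: (400/1670)²·(1 − 86/400)·40.3²/86 = 0.850488
V_st = 3.23269
V_srs = (1 − 271/1670)·7990.1/271 = 24.6993
deff = V_st / V_srs = 3.23269/24.6993 = 0.1309

deff ≈ 0.131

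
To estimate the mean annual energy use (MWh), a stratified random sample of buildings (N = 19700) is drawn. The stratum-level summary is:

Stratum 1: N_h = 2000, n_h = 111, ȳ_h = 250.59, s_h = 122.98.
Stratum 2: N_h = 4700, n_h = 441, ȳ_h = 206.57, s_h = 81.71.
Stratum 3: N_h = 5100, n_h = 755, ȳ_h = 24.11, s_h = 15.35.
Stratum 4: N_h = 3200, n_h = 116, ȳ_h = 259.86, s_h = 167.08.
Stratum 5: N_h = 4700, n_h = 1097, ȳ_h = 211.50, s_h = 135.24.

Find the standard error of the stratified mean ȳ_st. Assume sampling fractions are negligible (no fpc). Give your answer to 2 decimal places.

SE(ȳ_st) ≈ 3.10

V̂(ȳ_st) = Σ W_h² s_h²/n_h, with W_h = N_h/N and N = 19700:
  stratum 1: (2000/19700)²·122.98²/111 = 1.40434
  stratum 2: (4700/19700)²·81.71²/441 = 0.861738
  stratum 3: (5100/19700)²·15.35²/755 = 0.020916
  stratum 4: (3200/19700)²·167.08²/116 = 6.34978
  stratum 5: (4700/19700)²·135.24²/1097 = 0.949002
V̂(ȳ_st) = 9.58578
SE(ȳ_st) = √9.58578 = 3.09609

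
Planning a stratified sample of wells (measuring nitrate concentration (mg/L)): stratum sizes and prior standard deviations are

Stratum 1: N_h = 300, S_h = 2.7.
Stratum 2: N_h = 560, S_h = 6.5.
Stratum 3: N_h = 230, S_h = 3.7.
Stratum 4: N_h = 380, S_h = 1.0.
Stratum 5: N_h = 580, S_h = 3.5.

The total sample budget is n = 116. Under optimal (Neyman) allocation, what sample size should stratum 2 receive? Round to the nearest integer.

Neyman allocation: n_h = n · N_h S_h / Σ N_i S_i, with n = 116.
  stratum 1: N_h·S_h = 300·2.7 = 810.00
  stratum 2: N_h·S_h = 560·6.5 = 3640.00
  stratum 3: N_h·S_h = 230·3.7 = 851.00
  stratum 4: N_h·S_h = 380·1.0 = 380.00
  stratum 5: N_h·S_h = 580·3.5 = 2030.00
Σ N_h S_h = 7711.00
n for stratum 2 = 116·3640.00/7711.00 = 54.758 → 55

55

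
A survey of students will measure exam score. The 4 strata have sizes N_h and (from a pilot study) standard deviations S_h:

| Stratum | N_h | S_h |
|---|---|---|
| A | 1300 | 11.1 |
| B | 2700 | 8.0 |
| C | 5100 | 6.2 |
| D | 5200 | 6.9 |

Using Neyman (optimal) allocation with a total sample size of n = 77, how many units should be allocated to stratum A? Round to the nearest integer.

Neyman allocation: n_h = n · N_h S_h / Σ N_i S_i, with n = 77.
  stratum A: N_h·S_h = 1300·11.1 = 14430.00
  stratum B: N_h·S_h = 2700·8.0 = 21600.00
  stratum C: N_h·S_h = 5100·6.2 = 31620.00
  stratum D: N_h·S_h = 5200·6.9 = 35880.00
Σ N_h S_h = 103530.00
n for stratum A = 77·14430.00/103530.00 = 10.732 → 11

11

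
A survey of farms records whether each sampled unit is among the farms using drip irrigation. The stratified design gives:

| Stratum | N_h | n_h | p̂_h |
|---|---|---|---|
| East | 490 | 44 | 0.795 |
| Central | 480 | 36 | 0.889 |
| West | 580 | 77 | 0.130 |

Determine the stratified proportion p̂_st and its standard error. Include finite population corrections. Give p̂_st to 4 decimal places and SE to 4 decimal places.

p̂_st ≈ 0.5753, SE ≈ 0.0278

N = 1550; stratum weights W_h = N_h/N.
p̂_st = Σ W_h p̂_h = (490·0.795 + 480·0.889 + 580·0.130)/1550 = 0.57527
V̂(p̂_st) = Σ W_h² (1 − n_h/N_h) p̂_h(1−p̂_h)/(n_h−1):
  stratum East: (490/1550)²·(1 − 44/490)·0.795·0.205/43 = 0.000344763
  stratum Central: (480/1550)²·(1 − 36/480)·0.889·0.111/35 = 0.000250102
  stratum West: (580/1550)²·(1 − 77/580)·0.130·0.870/76 = 0.00018071
V̂(p̂_st) = 0.000775574; SE = √V̂ = 0.0278491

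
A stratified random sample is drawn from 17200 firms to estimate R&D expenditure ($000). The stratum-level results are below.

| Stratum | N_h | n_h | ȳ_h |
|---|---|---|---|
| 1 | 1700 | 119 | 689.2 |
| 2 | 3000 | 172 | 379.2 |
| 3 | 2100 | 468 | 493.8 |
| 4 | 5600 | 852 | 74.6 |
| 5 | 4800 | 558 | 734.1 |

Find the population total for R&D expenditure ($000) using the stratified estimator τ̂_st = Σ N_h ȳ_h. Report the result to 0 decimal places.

τ̂_st ≈ 7287660

τ̂_st = Σ N_h ȳ_h = 1700·689.2 + 3000·379.2 + 2100·493.8 + 5600·74.6 + 4800·734.1 = 7287660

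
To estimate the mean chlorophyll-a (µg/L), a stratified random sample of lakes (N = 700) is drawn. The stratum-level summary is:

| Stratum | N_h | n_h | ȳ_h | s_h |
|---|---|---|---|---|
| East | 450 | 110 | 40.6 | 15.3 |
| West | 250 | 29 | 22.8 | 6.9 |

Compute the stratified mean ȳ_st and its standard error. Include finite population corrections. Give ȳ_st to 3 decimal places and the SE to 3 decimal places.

ȳ_st = Σ W_h ȳ_h = (450·40.6 + 250·22.8)/700 = 34.24286
V̂(ȳ_st) = Σ W_h² (1 − n_h/N_h) s_h²/n_h, with W_h = N_h/N and N = 700:
  stratum East: (450/700)²·(1 − 110/450)·15.3²/110 = 0.664486
  stratum West: (250/700)²·(1 − 29/250)·6.9²/29 = 0.185113
V̂(ȳ_st) = 0.849598
SE(ȳ_st) = √0.849598 = 0.921737

ȳ_st ≈ 34.243, SE ≈ 0.922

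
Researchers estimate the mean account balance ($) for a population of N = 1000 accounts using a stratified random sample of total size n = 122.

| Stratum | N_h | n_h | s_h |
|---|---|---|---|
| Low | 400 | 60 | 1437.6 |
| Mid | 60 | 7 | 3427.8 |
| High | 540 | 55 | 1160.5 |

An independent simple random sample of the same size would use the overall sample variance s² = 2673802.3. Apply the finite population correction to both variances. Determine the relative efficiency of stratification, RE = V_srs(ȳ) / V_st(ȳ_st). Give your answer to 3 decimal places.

V̂(ȳ_st) = Σ W_h² (1 − n_h/N_h) s_h²/n_h, with W_h = N_h/N and N = 1000:
  stratum Low: (400/1000)²·(1 − 60/400)·1437.6²/60 = 4684.51
  stratum Mid: (60/1000)²·(1 − 7/60)·3427.8²/7 = 5337.77
  stratum High: (540/1000)²·(1 − 55/540)·1160.5²/55 = 6413.03
V_st = 16435.3
V_srs = (1 − 122/1000)·2673802.3/122 = 19242.6
Relative efficiency = V_srs / V_st = 19242.6/16435.3 = 1.1708

RE ≈ 1.171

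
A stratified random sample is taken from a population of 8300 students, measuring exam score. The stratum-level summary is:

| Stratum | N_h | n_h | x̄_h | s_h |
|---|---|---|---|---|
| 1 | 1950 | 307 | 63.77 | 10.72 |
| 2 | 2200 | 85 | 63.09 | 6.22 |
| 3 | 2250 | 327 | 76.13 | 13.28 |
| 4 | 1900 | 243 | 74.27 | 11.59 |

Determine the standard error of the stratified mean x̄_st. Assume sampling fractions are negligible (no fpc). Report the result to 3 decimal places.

V̂(x̄_st) = Σ W_h² s_h²/n_h, with W_h = N_h/N and N = 8300:
  stratum 1: (1950/8300)²·10.72²/307 = 0.0206616
  stratum 2: (2200/8300)²·6.22²/85 = 0.031978
  stratum 3: (2250/8300)²·13.28²/327 = 0.039633
  stratum 4: (1900/8300)²·11.59²/243 = 0.0289675
V̂(x̄_st) = 0.12124
SE(x̄_st) = √0.12124 = 0.348196

SE(x̄_st) ≈ 0.348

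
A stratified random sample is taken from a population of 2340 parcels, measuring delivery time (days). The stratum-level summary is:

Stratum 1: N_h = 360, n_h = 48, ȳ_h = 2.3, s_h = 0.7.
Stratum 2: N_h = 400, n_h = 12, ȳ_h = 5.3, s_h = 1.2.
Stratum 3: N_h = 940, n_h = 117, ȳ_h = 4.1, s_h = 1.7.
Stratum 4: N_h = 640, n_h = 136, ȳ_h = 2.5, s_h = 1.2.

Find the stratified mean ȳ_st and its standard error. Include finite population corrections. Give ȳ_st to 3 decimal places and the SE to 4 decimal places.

ȳ_st = Σ W_h ȳ_h = (360·2.3 + 400·5.3 + 940·4.1 + 640·2.5)/2340 = 3.59060
V̂(ȳ_st) = Σ W_h² (1 − n_h/N_h) s_h²/n_h, with W_h = N_h/N and N = 2340:
  stratum 1: (360/2340)²·(1 − 48/360)·0.7²/48 = 0.000209402
  stratum 2: (400/2340)²·(1 − 12/400)·1.2²/12 = 0.00340127
  stratum 3: (940/2340)²·(1 − 117/940)·1.7²/117 = 0.00348986
  stratum 4: (640/2340)²·(1 − 136/640)·1.2²/136 = 0.000623738
V̂(ȳ_st) = 0.00772427
SE(ȳ_st) = √0.00772427 = 0.0878878

ȳ_st ≈ 3.591, SE ≈ 0.0879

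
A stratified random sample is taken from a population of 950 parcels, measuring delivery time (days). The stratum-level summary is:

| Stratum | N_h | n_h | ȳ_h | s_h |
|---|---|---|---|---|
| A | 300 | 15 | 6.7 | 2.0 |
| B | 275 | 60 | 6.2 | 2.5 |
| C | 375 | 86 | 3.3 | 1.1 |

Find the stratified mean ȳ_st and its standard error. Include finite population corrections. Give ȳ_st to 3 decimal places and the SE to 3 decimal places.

ȳ_st ≈ 5.213, SE ≈ 0.184

ȳ_st = Σ W_h ȳ_h = (300·6.7 + 275·6.2 + 375·3.3)/950 = 5.21316
V̂(ȳ_st) = Σ W_h² (1 − n_h/N_h) s_h²/n_h, with W_h = N_h/N and N = 950:
  stratum A: (300/950)²·(1 − 15/300)·2.0²/15 = 0.0252632
  stratum B: (275/950)²·(1 − 60/275)·2.5²/60 = 0.00682422
  stratum C: (375/950)²·(1 − 86/375)·1.1²/86 = 0.00168954
V̂(ȳ_st) = 0.0337769
SE(ȳ_st) = √0.0337769 = 0.183785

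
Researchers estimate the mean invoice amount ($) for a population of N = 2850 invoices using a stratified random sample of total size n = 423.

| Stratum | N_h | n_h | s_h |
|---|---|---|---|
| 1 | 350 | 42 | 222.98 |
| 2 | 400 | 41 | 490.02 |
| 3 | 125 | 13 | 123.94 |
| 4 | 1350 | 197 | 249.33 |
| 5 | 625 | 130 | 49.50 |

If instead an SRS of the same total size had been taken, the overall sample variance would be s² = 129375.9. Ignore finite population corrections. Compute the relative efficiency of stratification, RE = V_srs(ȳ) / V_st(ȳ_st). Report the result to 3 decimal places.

V̂(ȳ_st) = Σ W_h² s_h²/n_h, with W_h = N_h/N and N = 2850:
  stratum 1: (350/2850)²·222.98²/42 = 17.8537
  stratum 2: (400/2850)²·490.02²/41 = 115.365
  stratum 3: (125/2850)²·123.94²/13 = 2.27305
  stratum 4: (1350/2850)²·249.33²/197 = 70.8045
  stratum 5: (625/2850)²·49.50²/130 = 0.906436
V_st = 207.203
V_srs = s²/n = 129375.9/423 = 305.853
Relative efficiency = V_srs / V_st = 305.853/207.203 = 1.4761

RE ≈ 1.476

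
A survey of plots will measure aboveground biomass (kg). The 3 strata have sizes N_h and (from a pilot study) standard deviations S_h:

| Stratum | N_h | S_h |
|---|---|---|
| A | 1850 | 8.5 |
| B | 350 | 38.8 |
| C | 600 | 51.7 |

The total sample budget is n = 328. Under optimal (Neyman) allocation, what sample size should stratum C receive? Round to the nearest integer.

169

Neyman allocation: n_h = n · N_h S_h / Σ N_i S_i, with n = 328.
  stratum A: N_h·S_h = 1850·8.5 = 15725.00
  stratum B: N_h·S_h = 350·38.8 = 13580.00
  stratum C: N_h·S_h = 600·51.7 = 31020.00
Σ N_h S_h = 60325.00
n for stratum C = 328·31020.00/60325.00 = 168.662 → 169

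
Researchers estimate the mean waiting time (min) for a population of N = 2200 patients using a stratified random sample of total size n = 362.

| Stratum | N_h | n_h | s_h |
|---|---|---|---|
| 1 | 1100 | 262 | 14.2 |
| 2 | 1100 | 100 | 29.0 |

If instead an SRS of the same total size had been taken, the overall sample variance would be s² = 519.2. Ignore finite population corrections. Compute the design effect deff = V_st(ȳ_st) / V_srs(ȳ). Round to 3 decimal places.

deff ≈ 1.600

V̂(ȳ_st) = Σ W_h² s_h²/n_h, with W_h = N_h/N and N = 2200:
  stratum 1: (1100/2200)²·14.2²/262 = 0.192405
  stratum 2: (1100/2200)²·29.0²/100 = 2.1025
V_st = 2.2949
V_srs = s²/n = 519.2/362 = 1.43425
deff = V_st / V_srs = 2.2949/1.43425 = 1.6001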